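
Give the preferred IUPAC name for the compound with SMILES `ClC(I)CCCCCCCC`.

The parent chain contains 9 carbons (nonane).
Number the chain so that the substituent locant set {1,1} is lower than {9,9} at the first point of difference.
This places a chloro group at C-1; an iodo group at C-1.
Prefixes are listed alphabetically: chloro, iodo.
The name is 1-chloro-1-iodononane.

1-chloro-1-iodononane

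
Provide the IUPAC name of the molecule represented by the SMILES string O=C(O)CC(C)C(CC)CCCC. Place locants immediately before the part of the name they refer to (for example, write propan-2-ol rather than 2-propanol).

The longest chain bearing the –COOH group is 8 carbons long (octane).
The principal characteristic group is a carboxylic acid (terminal –COOH), named with the suffix -oic acid.
Choose the numbering such that the carboxylic acid carbon is C-1 by definition.
This places an ethyl group at C-4; a methyl group at C-3.
Prefixes are listed alphabetically: ethyl, methyl.
Putting it together: 4-ethyl-3-methyloctanoic acid.

4-ethyl-3-methyloctanoic acid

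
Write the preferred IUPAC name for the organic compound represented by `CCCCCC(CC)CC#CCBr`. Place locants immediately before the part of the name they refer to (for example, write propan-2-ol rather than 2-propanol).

The longest chain bearing the multiple bond is 10 carbons long (decane).
The chain contains a C≡C triple bond, so the unsaturation ending is -yne.
The numbering direction is chosen so that numbering from this end puts the triple bond at C-2 rather than C-8.
That gives the triple bond between C-2 and C-3; a bromo group at C-1; an ethyl group at C-5.
Prefixes are listed alphabetically: bromo, ethyl.
Putting it together: 1-bromo-5-ethyldec-2-yne.

1-bromo-5-ethyldec-2-yne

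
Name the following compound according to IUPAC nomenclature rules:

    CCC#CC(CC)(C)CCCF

The longest carbon chain that includes the multiple bond has 8 carbons, so the parent hydride is octane.
The chain contains a C≡C triple bond, so the unsaturation ending is -yne.
Choose the numbering such that numbering from this end puts the triple bond at C-3 rather than C-5.
This places the triple bond between C-3 and C-4; an ethyl group at C-5; a fluoro group at C-8; a methyl group at C-5.
Prefixes are listed alphabetically: ethyl, fluoro, methyl.
Assembling the pieces gives 5-ethyl-8-fluoro-5-methyloct-3-yne.

5-ethyl-8-fluoro-5-methyloct-3-yne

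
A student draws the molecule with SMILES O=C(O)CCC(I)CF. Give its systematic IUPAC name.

5-fluoro-4-iodopentanoic acid

The longest carbon chain that includes the –COOH group has 5 carbons, so the parent hydride is pentane.
The highest-priority functional group is a carboxylic acid (terminal –COOH), so the name ends in -oic acid.
Choose the numbering such that the carboxylic acid carbon is C-1 by definition.
This places a fluoro group at C-5; an iodo group at C-4.
Substituent prefixes are cited in alphabetical order (multiplying prefixes like di-/tri- are ignored for ordering).
Assembling the pieces gives 5-fluoro-4-iodopentanoic acid.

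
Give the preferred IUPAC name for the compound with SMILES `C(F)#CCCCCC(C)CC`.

Counting along the main chain through the multiple bond gives 9 carbons: the parent is nonane.
There is one C≡C triple bond, indicated by the ending -yne.
Choose the numbering such that numbering from this end puts the triple bond at C-1 rather than C-8.
This places the triple bond between C-1 and C-2; a fluoro group at C-1; a methyl group at C-7.
The substituents are ordered alphabetically, ignoring any di-/tri- multipliers.
Putting it together: 1-fluoro-7-methylnon-1-yne.

1-fluoro-7-methylnon-1-yne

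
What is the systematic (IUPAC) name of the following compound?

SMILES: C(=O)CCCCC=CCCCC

undec-6-enal

The longest carbon chain that includes the –CHO group and the multiple bond has 11 carbons, so the parent hydride is undecane.
An aldehyde (terminal –CHO) is the principal characteristic group, giving the suffix -al.
The chain contains a C=C double bond, so the unsaturation ending is -ene.
The numbering direction is chosen so that the aldehyde carbon is C-1 by definition.
That gives the double bond between C-6 and C-7.
The name is undec-6-enal.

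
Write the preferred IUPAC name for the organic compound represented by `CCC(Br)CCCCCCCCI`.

The longest carbon chain is 11 atoms: the parent is undecane.
The numbering direction is chosen so that the substituent locant set {1,9} is lower than {3,11} at the first point of difference.
This places a bromo group at C-9; an iodo group at C-1.
Substituent prefixes are cited in alphabetical order (multiplying prefixes like di-/tri- are ignored for ordering).
The name is 9-bromo-1-iodoundecane.

9-bromo-1-iodoundecane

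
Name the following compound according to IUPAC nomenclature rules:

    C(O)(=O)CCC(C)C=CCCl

The longest carbon chain that includes the –COOH group and the multiple bond has 7 carbons, so the parent hydride is heptane.
The principal characteristic group is a carboxylic acid (terminal –COOH), named with the suffix -oic acid.
A C=C double bond in the chain gives the infix -ene-.
Number the chain so that the carboxylic acid carbon is C-1 by definition.
That gives the double bond between C-5 and C-6; a chloro group at C-7; a methyl group at C-4.
Substituent prefixes are cited in alphabetical order (multiplying prefixes like di-/tri- are ignored for ordering).
Putting it together: 7-chloro-4-methylhept-5-enoic acid.

7-chloro-4-methylhept-5-enoic acid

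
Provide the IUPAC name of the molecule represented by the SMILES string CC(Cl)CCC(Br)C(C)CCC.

5-bromo-2-chloro-6-methylnonane

The longest continuous carbon chain has 9 atoms, so the parent hydride is nonane.
Choose the numbering such that the substituent locant set {2,5,6} is lower than {4,5,8} at the first point of difference.
This places a bromo group at C-5; a chloro group at C-2; a methyl group at C-6.
Substituent prefixes are cited in alphabetical order (multiplying prefixes like di-/tri- are ignored for ordering).
Assembling the pieces gives 5-bromo-2-chloro-6-methylnonane.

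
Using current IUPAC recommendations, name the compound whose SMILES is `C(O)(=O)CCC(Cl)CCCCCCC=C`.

The longest carbon chain that includes the –COOH group and the multiple bond has 12 carbons, so the parent hydride is dodecane.
A carboxylic acid (terminal –COOH) is the principal characteristic group, giving the suffix -oic acid.
The chain contains a C=C double bond, so the unsaturation ending is -ene.
Choose the numbering such that the carboxylic acid carbon is C-1 by definition.
With this numbering: the double bond between C-11 and C-12; a chloro group at C-4.
Putting it together: 4-chlorododec-11-enoic acid.

4-chlorododec-11-enoic acid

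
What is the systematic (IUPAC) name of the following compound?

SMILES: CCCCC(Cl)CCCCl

The parent chain contains 8 carbons (octane).
Number the chain so that the substituent locant set {1,4} is lower than {5,8} at the first point of difference.
That gives chloro groups at C-1 and C-4.
The name is 1,4-dichlorooctane.

1,4-dichlorooctane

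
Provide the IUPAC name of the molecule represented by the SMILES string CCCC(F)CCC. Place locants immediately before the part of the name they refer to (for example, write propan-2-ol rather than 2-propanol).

4-fluoroheptane

The parent chain contains 7 carbons (heptane).
The molecule is symmetric, so either numbering direction gives the same locants.
That gives a fluoro group at C-4.
The name is 4-fluoroheptane.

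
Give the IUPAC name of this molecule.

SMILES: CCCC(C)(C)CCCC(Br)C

2-bromo-6,6-dimethylnonane

The parent chain contains 9 carbons (nonane).
Number the chain so that the substituent locant set {2,6,6} is lower than {4,4,8} at the first point of difference.
This places a bromo group at C-2; two methyl groups at C-6.
Substituent prefixes are cited in alphabetical order (multiplying prefixes like di-/tri- are ignored for ordering).
Putting it together: 2-bromo-6,6-dimethylnonane.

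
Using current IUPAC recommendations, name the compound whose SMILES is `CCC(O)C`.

butan-2-ol

The longest chain bearing the –OH group is 4 carbons long (butane).
The highest-priority functional group is an alcohol (–OH), so the name ends in -ol.
Choose the numbering such that numbering from this end puts the hydroxyl group at C-2 rather than C-3.
With this numbering: the hydroxyl at C-2.
Putting it together: butan-2-ol.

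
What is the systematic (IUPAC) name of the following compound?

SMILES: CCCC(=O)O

Counting along the main chain through the –COOH group gives 4 carbons: the parent is butane.
A carboxylic acid (terminal –COOH) is the principal characteristic group, giving the suffix -oic acid.
Choose the numbering such that the carboxylic acid carbon is C-1 by definition.
The name is butanoic acid.

butanoic acid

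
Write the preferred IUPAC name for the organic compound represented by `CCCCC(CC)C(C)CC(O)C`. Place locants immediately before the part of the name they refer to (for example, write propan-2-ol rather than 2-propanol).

5-ethyl-4-methylnonan-2-ol

Counting along the main chain through the –OH group gives 9 carbons: the parent is nonane.
An alcohol (–OH) is the principal characteristic group, giving the suffix -ol.
Number the chain so that numbering from this end puts the hydroxyl group at C-2 rather than C-8.
With this numbering: the hydroxyl at C-2; an ethyl group at C-5; a methyl group at C-4.
Substituent prefixes are cited in alphabetical order (multiplying prefixes like di-/tri- are ignored for ordering).
Assembling the pieces gives 5-ethyl-4-methylnonan-2-ol.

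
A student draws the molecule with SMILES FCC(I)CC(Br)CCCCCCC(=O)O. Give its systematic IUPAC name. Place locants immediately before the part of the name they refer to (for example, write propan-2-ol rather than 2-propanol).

The longest carbon chain that includes the –COOH group has 11 carbons, so the parent hydride is undecane.
The principal characteristic group is a carboxylic acid (terminal –COOH), named with the suffix -oic acid.
Number the chain so that the carboxylic acid carbon is C-1 by definition.
With this numbering: a bromo group at C-8; a fluoro group at C-11; an iodo group at C-10.
The substituents are ordered alphabetically, ignoring any di-/tri- multipliers.
Assembling the pieces gives 8-bromo-11-fluoro-10-iodoundecanoic acid.

8-bromo-11-fluoro-10-iodoundecanoic acid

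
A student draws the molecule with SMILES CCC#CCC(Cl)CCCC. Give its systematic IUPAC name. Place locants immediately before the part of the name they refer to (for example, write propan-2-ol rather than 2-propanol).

Counting along the main chain through the multiple bond gives 10 carbons: the parent is decane.
The chain contains a C≡C triple bond, so the unsaturation ending is -yne.
Number the chain so that numbering from this end puts the triple bond at C-3 rather than C-7.
That gives the triple bond between C-3 and C-4; a chloro group at C-6.
The name is 6-chlorodec-3-yne.

6-chlorodec-3-yne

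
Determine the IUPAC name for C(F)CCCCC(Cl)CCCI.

4-chloro-9-fluoro-1-iodononane

The longest carbon chain is 9 atoms: the parent is nonane.
Choose the numbering such that the substituent locant set {1,4,9} is lower than {1,6,9} at the first point of difference.
This places a chloro group at C-4; a fluoro group at C-9; an iodo group at C-1.
Substituent prefixes are cited in alphabetical order (multiplying prefixes like di-/tri- are ignored for ordering).
Putting it together: 4-chloro-9-fluoro-1-iodononane.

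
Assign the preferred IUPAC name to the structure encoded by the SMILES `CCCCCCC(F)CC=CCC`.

6-fluorododec-3-ene

The longest carbon chain that includes the multiple bond has 12 carbons, so the parent hydride is dodecane.
A C=C double bond in the chain gives the infix -ene-.
Number the chain so that numbering from this end puts the double bond at C-3 rather than C-9.
With this numbering: the double bond between C-3 and C-4; a fluoro group at C-6.
The name is 6-fluorododec-3-ene.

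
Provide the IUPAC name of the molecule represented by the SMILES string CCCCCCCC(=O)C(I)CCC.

The longest chain bearing the carbonyl is 12 carbons long (dodecane).
The highest-priority functional group is a ketone (C=O on an internal carbon), so the name ends in -one.
Number the chain so that numbering from this end puts the carbonyl group at C-5 rather than C-8.
With this numbering: the carbonyl at C-5; an iodo group at C-4.
Assembling the pieces gives 4-iodododecan-5-one.

4-iodododecan-5-one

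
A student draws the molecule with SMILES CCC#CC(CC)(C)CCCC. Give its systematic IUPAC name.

The longest carbon chain that includes the multiple bond has 9 carbons, so the parent hydride is nonane.
There is one C≡C triple bond, indicated by the ending -yne.
Number the chain so that numbering from this end puts the triple bond at C-3 rather than C-6.
With this numbering: the triple bond between C-3 and C-4; an ethyl group at C-5; a methyl group at C-5.
Prefixes are listed alphabetically: ethyl, methyl.
Putting it together: 5-ethyl-5-methylnon-3-yne.

5-ethyl-5-methylnon-3-yne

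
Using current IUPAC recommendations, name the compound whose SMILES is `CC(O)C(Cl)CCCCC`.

3-chlorooctan-2-ol

The longest carbon chain that includes the –OH group has 8 carbons, so the parent hydride is octane.
An alcohol (–OH) is the principal characteristic group, giving the suffix -ol.
The numbering direction is chosen so that numbering from this end puts the hydroxyl group at C-2 rather than C-7.
That gives the hydroxyl at C-2; a chloro group at C-3.
Assembling the pieces gives 3-chlorooctan-2-ol.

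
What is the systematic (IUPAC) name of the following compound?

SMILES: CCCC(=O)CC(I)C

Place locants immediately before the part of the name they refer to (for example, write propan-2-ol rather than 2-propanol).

2-iodoheptan-4-one

The longest carbon chain that includes the carbonyl has 7 carbons, so the parent hydride is heptane.
The highest-priority functional group is a ketone (C=O on an internal carbon), so the name ends in -one.
The numbering direction is chosen so that the substituent locant set {2} is lower than {6} at the first point of difference.
That gives the carbonyl at C-4; an iodo group at C-2.
The name is 2-iodoheptan-4-one.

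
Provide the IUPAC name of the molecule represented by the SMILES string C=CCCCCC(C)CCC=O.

4-methyldec-9-enal

The longest carbon chain that includes the –CHO group and the multiple bond has 10 carbons, so the parent hydride is decane.
The principal characteristic group is an aldehyde (terminal –CHO), named with the suffix -al.
The chain contains a C=C double bond, so the unsaturation ending is -ene.
Number the chain so that the aldehyde carbon is C-1 by definition.
With this numbering: the double bond between C-9 and C-10; a methyl group at C-4.
Assembling the pieces gives 4-methyldec-9-enal.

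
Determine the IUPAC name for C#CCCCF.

The longest chain bearing the multiple bond is 5 carbons long (pentane).
The chain contains a C≡C triple bond, so the unsaturation ending is -yne.
Number the chain so that numbering from this end puts the triple bond at C-1 rather than C-4.
With this numbering: the triple bond between C-1 and C-2; a fluoro group at C-5.
Assembling the pieces gives 5-fluoropent-1-yne.

5-fluoropent-1-yne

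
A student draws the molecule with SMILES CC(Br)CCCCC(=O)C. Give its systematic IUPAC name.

The longest carbon chain that includes the carbonyl has 8 carbons, so the parent hydride is octane.
A ketone (C=O on an internal carbon) is the principal characteristic group, giving the suffix -one.
Number the chain so that numbering from this end puts the carbonyl group at C-2 rather than C-7.
This places the carbonyl at C-2; a bromo group at C-7.
The name is 7-bromooctan-2-one.

7-bromooctan-2-one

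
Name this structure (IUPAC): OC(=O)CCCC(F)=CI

5-fluoro-6-iodohex-5-enoic acid

Counting along the main chain through the –COOH group and the multiple bond gives 6 carbons: the parent is hexane.
A carboxylic acid (terminal –COOH) is the principal characteristic group, giving the suffix -oic acid.
The chain contains a C=C double bond, so the unsaturation ending is -ene.
Choose the numbering such that the carboxylic acid carbon is C-1 by definition.
That gives the double bond between C-5 and C-6; a fluoro group at C-5; an iodo group at C-6.
Substituent prefixes are cited in alphabetical order (multiplying prefixes like di-/tri- are ignored for ordering).
The name is 5-fluoro-6-iodohex-5-enoic acid.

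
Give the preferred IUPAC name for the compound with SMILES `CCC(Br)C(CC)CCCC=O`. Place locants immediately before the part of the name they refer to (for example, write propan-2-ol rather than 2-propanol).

6-bromo-5-ethyloctanal

Counting along the main chain through the –CHO group gives 8 carbons: the parent is octane.
The principal characteristic group is an aldehyde (terminal –CHO), named with the suffix -al.
Choose the numbering such that the aldehyde carbon is C-1 by definition.
With this numbering: a bromo group at C-6; an ethyl group at C-5.
Substituent prefixes are cited in alphabetical order (multiplying prefixes like di-/tri- are ignored for ordering).
Putting it together: 6-bromo-5-ethyloctanal.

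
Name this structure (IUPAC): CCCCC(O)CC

Counting along the main chain through the –OH group gives 7 carbons: the parent is heptane.
The principal characteristic group is an alcohol (–OH), named with the suffix -ol.
Number the chain so that numbering from this end puts the hydroxyl group at C-3 rather than C-5.
With this numbering: the hydroxyl at C-3.
Assembling the pieces gives heptan-3-ol.

heptan-3-ol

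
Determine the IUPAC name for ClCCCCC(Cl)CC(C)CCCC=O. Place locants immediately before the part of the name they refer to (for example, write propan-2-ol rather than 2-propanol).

7,11-dichloro-5-methylundecanal

The longest carbon chain that includes the –CHO group has 11 carbons, so the parent hydride is undecane.
The principal characteristic group is an aldehyde (terminal –CHO), named with the suffix -al.
Choose the numbering such that the aldehyde carbon is C-1 by definition.
This places chloro groups at C-7 and C-11; a methyl group at C-5.
Prefixes are listed alphabetically: chloro, methyl.
Assembling the pieces gives 7,11-dichloro-5-methylundecanal.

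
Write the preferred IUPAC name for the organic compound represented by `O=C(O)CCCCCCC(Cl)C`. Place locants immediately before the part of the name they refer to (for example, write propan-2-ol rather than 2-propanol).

8-chlorononanoic acid

Counting along the main chain through the –COOH group gives 9 carbons: the parent is nonane.
The highest-priority functional group is a carboxylic acid (terminal –COOH), so the name ends in -oic acid.
Number the chain so that the carboxylic acid carbon is C-1 by definition.
That gives a chloro group at C-8.
Putting it together: 8-chlorononanoic acid.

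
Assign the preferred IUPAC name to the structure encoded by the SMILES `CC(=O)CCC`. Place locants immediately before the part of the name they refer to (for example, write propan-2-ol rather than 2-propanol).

pentan-2-one

The longest chain bearing the carbonyl is 5 carbons long (pentane).
The highest-priority functional group is a ketone (C=O on an internal carbon), so the name ends in -one.
Number the chain so that numbering from this end puts the carbonyl group at C-2 rather than C-4.
That gives the carbonyl at C-2.
Assembling the pieces gives pentan-2-one.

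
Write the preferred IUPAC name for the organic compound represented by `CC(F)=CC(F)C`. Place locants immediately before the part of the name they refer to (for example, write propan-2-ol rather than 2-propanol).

2,4-difluoropent-2-ene

The longest chain bearing the multiple bond is 5 carbons long (pentane).
A C=C double bond in the chain gives the infix -ene-.
Number the chain so that numbering from this end puts the double bond at C-2 rather than C-3.
With this numbering: the double bond between C-2 and C-3; fluoro groups at C-2 and C-4.
Assembling the pieces gives 2,4-difluoropent-2-ene.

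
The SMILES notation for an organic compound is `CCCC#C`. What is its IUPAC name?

pent-1-yne

Counting along the main chain through the multiple bond gives 5 carbons: the parent is pentane.
The chain contains a C≡C triple bond, so the unsaturation ending is -yne.
Choose the numbering such that numbering from this end puts the triple bond at C-1 rather than C-4.
This places the triple bond between C-1 and C-2.
Assembling the pieces gives pent-1-yne.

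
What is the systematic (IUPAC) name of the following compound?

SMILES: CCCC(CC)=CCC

4-ethylhept-3-ene

Counting along the main chain through the multiple bond gives 7 carbons: the parent is heptane.
A C=C double bond in the chain gives the infix -ene-.
The numbering direction is chosen so that numbering from this end puts the double bond at C-3 rather than C-4.
That gives the double bond between C-3 and C-4; an ethyl group at C-4.
The name is 4-ethylhept-3-ene.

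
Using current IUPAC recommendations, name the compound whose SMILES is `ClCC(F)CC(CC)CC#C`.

7-chloro-4-ethyl-6-fluorohept-1-yne

Counting along the main chain through the multiple bond gives 7 carbons: the parent is heptane.
The chain contains a C≡C triple bond, so the unsaturation ending is -yne.
The numbering direction is chosen so that numbering from this end puts the triple bond at C-1 rather than C-6.
This places the triple bond between C-1 and C-2; a chloro group at C-7; an ethyl group at C-4; a fluoro group at C-6.
The substituents are ordered alphabetically, ignoring any di-/tri- multipliers.
The name is 7-chloro-4-ethyl-6-fluorohept-1-yne.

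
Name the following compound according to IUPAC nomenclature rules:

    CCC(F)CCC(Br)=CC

3-bromo-6-fluorooct-2-ene

The longest carbon chain that includes the multiple bond has 8 carbons, so the parent hydride is octane.
There is one C=C double bond, indicated by the ending -ene.
Choose the numbering such that numbering from this end puts the double bond at C-2 rather than C-6.
That gives the double bond between C-2 and C-3; a bromo group at C-3; a fluoro group at C-6.
The substituents are ordered alphabetically, ignoring any di-/tri- multipliers.
Putting it together: 3-bromo-6-fluorooct-2-ene.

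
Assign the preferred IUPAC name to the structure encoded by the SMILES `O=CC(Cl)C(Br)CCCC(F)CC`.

3-bromo-2-chloro-7-fluorononanal

The longest chain bearing the –CHO group is 9 carbons long (nonane).
The highest-priority functional group is an aldehyde (terminal –CHO), so the name ends in -al.
Number the chain so that the aldehyde carbon is C-1 by definition.
This places a bromo group at C-3; a chloro group at C-2; a fluoro group at C-7.
Prefixes are listed alphabetically: bromo, chloro, fluoro.
Assembling the pieces gives 3-bromo-2-chloro-7-fluorononanal.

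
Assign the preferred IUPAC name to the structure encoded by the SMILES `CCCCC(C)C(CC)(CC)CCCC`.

The longest carbon chain is 10 atoms: the parent is decane.
Choose the numbering such that the substituent locant set {5,5,6} is lower than {5,6,6} at the first point of difference.
With this numbering: two ethyl groups at C-5; a methyl group at C-6.
Substituent prefixes are cited in alphabetical order (multiplying prefixes like di-/tri- are ignored for ordering).
Assembling the pieces gives 5,5-diethyl-6-methyldecane.

5,5-diethyl-6-methyldecane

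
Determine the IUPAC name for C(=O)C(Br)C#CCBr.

Counting along the main chain through the –CHO group and the multiple bond gives 5 carbons: the parent is pentane.
An aldehyde (terminal –CHO) is the principal characteristic group, giving the suffix -al.
The chain contains a C≡C triple bond, so the unsaturation ending is -yne.
The numbering direction is chosen so that the aldehyde carbon is C-1 by definition.
That gives the triple bond between C-3 and C-4; bromo groups at C-2 and C-5.
Assembling the pieces gives 2,5-dibromopent-3-ynal.

2,5-dibromopent-3-ynal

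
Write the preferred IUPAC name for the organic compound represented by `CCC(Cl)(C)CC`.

3-chloro-3-methylpentane

The longest continuous carbon chain has 5 atoms, so the parent hydride is pentane.
Numbering from either end gives identical locants here.
This places a chloro group at C-3; a methyl group at C-3.
Prefixes are listed alphabetically: chloro, methyl.
Putting it together: 3-chloro-3-methylpentane.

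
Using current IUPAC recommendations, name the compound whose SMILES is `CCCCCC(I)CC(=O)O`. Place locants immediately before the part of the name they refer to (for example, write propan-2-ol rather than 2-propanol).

3-iodooctanoic acid

The longest carbon chain that includes the –COOH group has 8 carbons, so the parent hydride is octane.
The principal characteristic group is a carboxylic acid (terminal –COOH), named with the suffix -oic acid.
Choose the numbering such that the carboxylic acid carbon is C-1 by definition.
This places an iodo group at C-3.
Assembling the pieces gives 3-iodooctanoic acid.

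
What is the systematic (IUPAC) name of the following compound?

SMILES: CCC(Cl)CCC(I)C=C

6-chloro-3-iodooct-1-ene

Counting along the main chain through the multiple bond gives 8 carbons: the parent is octane.
There is one C=C double bond, indicated by the ending -ene.
Number the chain so that numbering from this end puts the double bond at C-1 rather than C-7.
This places the double bond between C-1 and C-2; a chloro group at C-6; an iodo group at C-3.
The substituents are ordered alphabetically, ignoring any di-/tri- multipliers.
The name is 6-chloro-3-iodooct-1-ene.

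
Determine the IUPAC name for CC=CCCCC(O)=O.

The longest carbon chain that includes the –COOH group and the multiple bond has 7 carbons, so the parent hydride is heptane.
A carboxylic acid (terminal –COOH) is the principal characteristic group, giving the suffix -oic acid.
There is one C=C double bond, indicated by the ending -ene.
Choose the numbering such that the carboxylic acid carbon is C-1 by definition.
That gives the double bond between C-5 and C-6.
Putting it together: hept-5-enoic acid.

hept-5-enoic acid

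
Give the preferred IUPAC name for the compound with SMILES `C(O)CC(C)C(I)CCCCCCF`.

10-fluoro-4-iodo-3-methyldecan-1-ol

Counting along the main chain through the –OH group gives 10 carbons: the parent is decane.
An alcohol (–OH) is the principal characteristic group, giving the suffix -ol.
Choose the numbering such that numbering from this end puts the hydroxyl group at C-1 rather than C-10.
This places the hydroxyl at C-1; a fluoro group at C-10; an iodo group at C-4; a methyl group at C-3.
The substituents are ordered alphabetically, ignoring any di-/tri- multipliers.
Assembling the pieces gives 10-fluoro-4-iodo-3-methyldecan-1-ol.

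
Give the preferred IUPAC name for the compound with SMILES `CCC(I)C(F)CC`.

The parent chain contains 6 carbons (hexane).
Number the chain so that the locant sets are identical either way, so the alphabetically earlier fluoro substituent takes the lower locant (3 rather than 4).
This places a fluoro group at C-3; an iodo group at C-4.
Substituent prefixes are cited in alphabetical order (multiplying prefixes like di-/tri- are ignored for ordering).
Assembling the pieces gives 3-fluoro-4-iodohexane.

3-fluoro-4-iodohexane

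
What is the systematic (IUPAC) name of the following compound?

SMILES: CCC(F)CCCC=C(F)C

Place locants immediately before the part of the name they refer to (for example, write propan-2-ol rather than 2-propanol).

2,7-difluoronon-2-ene

Counting along the main chain through the multiple bond gives 9 carbons: the parent is nonane.
The chain contains a C=C double bond, so the unsaturation ending is -ene.
The numbering direction is chosen so that numbering from this end puts the double bond at C-2 rather than C-7.
With this numbering: the double bond between C-2 and C-3; fluoro groups at C-2 and C-7.
The name is 2,7-difluoronon-2-ene.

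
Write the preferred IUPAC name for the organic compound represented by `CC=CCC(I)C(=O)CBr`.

1-bromo-3-iodohept-5-en-2-one

The longest chain bearing the carbonyl and the multiple bond is 7 carbons long (heptane).
The principal characteristic group is a ketone (C=O on an internal carbon), named with the suffix -one.
There is one C=C double bond, indicated by the ending -ene.
The numbering direction is chosen so that numbering from this end puts the carbonyl group at C-2 rather than C-6.
With this numbering: the carbonyl at C-2; the double bond between C-5 and C-6; a bromo group at C-1; an iodo group at C-3.
Prefixes are listed alphabetically: bromo, iodo.
The name is 1-bromo-3-iodohept-5-en-2-one.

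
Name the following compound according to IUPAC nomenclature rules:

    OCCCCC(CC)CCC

5-ethyloctan-1-ol

Counting along the main chain through the –OH group gives 8 carbons: the parent is octane.
The highest-priority functional group is an alcohol (–OH), so the name ends in -ol.
The numbering direction is chosen so that numbering from this end puts the hydroxyl group at C-1 rather than C-8.
That gives the hydroxyl at C-1; an ethyl group at C-5.
The name is 5-ethyloctan-1-ol.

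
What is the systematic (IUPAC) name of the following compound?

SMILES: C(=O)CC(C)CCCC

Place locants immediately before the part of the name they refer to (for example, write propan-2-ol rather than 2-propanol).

The longest carbon chain that includes the –CHO group has 7 carbons, so the parent hydride is heptane.
The highest-priority functional group is an aldehyde (terminal –CHO), so the name ends in -al.
The numbering direction is chosen so that the aldehyde carbon is C-1 by definition.
With this numbering: a methyl group at C-3.
Assembling the pieces gives 3-methylheptanal.

3-methylheptanal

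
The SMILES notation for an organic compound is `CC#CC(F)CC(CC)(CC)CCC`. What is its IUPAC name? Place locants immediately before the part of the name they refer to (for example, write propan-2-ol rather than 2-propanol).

6,6-diethyl-4-fluoronon-2-yne

The longest carbon chain that includes the multiple bond has 9 carbons, so the parent hydride is nonane.
The chain contains a C≡C triple bond, so the unsaturation ending is -yne.
Choose the numbering such that numbering from this end puts the triple bond at C-2 rather than C-7.
That gives the triple bond between C-2 and C-3; two ethyl groups at C-6; a fluoro group at C-4.
Substituent prefixes are cited in alphabetical order (multiplying prefixes like di-/tri- are ignored for ordering).
Putting it together: 6,6-diethyl-4-fluoronon-2-yne.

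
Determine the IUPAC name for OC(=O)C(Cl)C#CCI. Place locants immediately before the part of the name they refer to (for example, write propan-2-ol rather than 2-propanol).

2-chloro-5-iodopent-3-ynoic acid

Counting along the main chain through the –COOH group and the multiple bond gives 5 carbons: the parent is pentane.
A carboxylic acid (terminal –COOH) is the principal characteristic group, giving the suffix -oic acid.
There is one C≡C triple bond, indicated by the ending -yne.
Choose the numbering such that the carboxylic acid carbon is C-1 by definition.
With this numbering: the triple bond between C-3 and C-4; a chloro group at C-2; an iodo group at C-5.
Substituent prefixes are cited in alphabetical order (multiplying prefixes like di-/tri- are ignored for ordering).
The name is 2-chloro-5-iodopent-3-ynoic acid.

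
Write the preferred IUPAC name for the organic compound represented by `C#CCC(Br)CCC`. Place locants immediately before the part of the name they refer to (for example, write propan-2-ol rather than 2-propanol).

The longest chain bearing the multiple bond is 7 carbons long (heptane).
There is one C≡C triple bond, indicated by the ending -yne.
The numbering direction is chosen so that numbering from this end puts the triple bond at C-1 rather than C-6.
That gives the triple bond between C-1 and C-2; a bromo group at C-4.
Assembling the pieces gives 4-bromohept-1-yne.

4-bromohept-1-yne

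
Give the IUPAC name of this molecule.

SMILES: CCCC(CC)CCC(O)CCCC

The longest carbon chain that includes the –OH group has 11 carbons, so the parent hydride is undecane.
The highest-priority functional group is an alcohol (–OH), so the name ends in -ol.
Number the chain so that numbering from this end puts the hydroxyl group at C-5 rather than C-7.
That gives the hydroxyl at C-5; an ethyl group at C-8.
Assembling the pieces gives 8-ethylundecan-5-ol.

8-ethylundecan-5-ol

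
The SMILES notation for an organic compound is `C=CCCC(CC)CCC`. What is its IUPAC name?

Counting along the main chain through the multiple bond gives 8 carbons: the parent is octane.
There is one C=C double bond, indicated by the ending -ene.
Number the chain so that numbering from this end puts the double bond at C-1 rather than C-7.
That gives the double bond between C-1 and C-2; an ethyl group at C-5.
Assembling the pieces gives 5-ethyloct-1-ene.

5-ethyloct-1-ene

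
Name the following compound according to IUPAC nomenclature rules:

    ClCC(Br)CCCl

The longest continuous carbon chain has 4 atoms, so the parent hydride is butane.
Number the chain so that the substituent locant set {1,2,4} is lower than {1,3,4} at the first point of difference.
With this numbering: a bromo group at C-2; chloro groups at C-1 and C-4.
Substituent prefixes are cited in alphabetical order (multiplying prefixes like di-/tri- are ignored for ordering).
Assembling the pieces gives 2-bromo-1,4-dichlorobutane.

2-bromo-1,4-dichlorobutane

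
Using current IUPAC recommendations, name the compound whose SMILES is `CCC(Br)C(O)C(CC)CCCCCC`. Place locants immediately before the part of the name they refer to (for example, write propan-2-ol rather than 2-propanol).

3-bromo-5-ethylundecan-4-ol

The longest carbon chain that includes the –OH group has 11 carbons, so the parent hydride is undecane.
The highest-priority functional group is an alcohol (–OH), so the name ends in -ol.
Choose the numbering such that numbering from this end puts the hydroxyl group at C-4 rather than C-8.
That gives the hydroxyl at C-4; a bromo group at C-3; an ethyl group at C-5.
Prefixes are listed alphabetically: bromo, ethyl.
The name is 3-bromo-5-ethylundecan-4-ol.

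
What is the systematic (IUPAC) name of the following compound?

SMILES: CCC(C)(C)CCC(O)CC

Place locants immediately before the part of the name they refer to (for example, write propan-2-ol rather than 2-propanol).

Counting along the main chain through the –OH group gives 8 carbons: the parent is octane.
The principal characteristic group is an alcohol (–OH), named with the suffix -ol.
Number the chain so that numbering from this end puts the hydroxyl group at C-3 rather than C-6.
With this numbering: the hydroxyl at C-3; two methyl groups at C-6.
Assembling the pieces gives 6,6-dimethyloctan-3-ol.

6,6-dimethyloctan-3-ol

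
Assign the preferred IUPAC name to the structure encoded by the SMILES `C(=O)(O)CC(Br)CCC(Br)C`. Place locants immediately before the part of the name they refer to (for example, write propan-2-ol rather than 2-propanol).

3,6-dibromoheptanoic acid

The longest chain bearing the –COOH group is 7 carbons long (heptane).
The principal characteristic group is a carboxylic acid (terminal –COOH), named with the suffix -oic acid.
Choose the numbering such that the carboxylic acid carbon is C-1 by definition.
This places bromo groups at C-3 and C-6.
Assembling the pieces gives 3,6-dibromoheptanoic acid.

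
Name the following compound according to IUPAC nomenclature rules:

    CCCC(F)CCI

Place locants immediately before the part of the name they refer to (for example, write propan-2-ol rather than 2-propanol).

The longest carbon chain is 6 atoms: the parent is hexane.
Number the chain so that the substituent locant set {1,3} is lower than {4,6} at the first point of difference.
That gives a fluoro group at C-3; an iodo group at C-1.
The substituents are ordered alphabetically, ignoring any di-/tri- multipliers.
The name is 3-fluoro-1-iodohexane.

3-fluoro-1-iodohexane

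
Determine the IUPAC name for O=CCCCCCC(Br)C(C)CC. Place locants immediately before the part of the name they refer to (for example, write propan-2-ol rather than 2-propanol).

7-bromo-8-methyldecanal

Counting along the main chain through the –CHO group gives 10 carbons: the parent is decane.
The highest-priority functional group is an aldehyde (terminal –CHO), so the name ends in -al.
Number the chain so that the aldehyde carbon is C-1 by definition.
With this numbering: a bromo group at C-7; a methyl group at C-8.
The substituents are ordered alphabetically, ignoring any di-/tri- multipliers.
Putting it together: 7-bromo-8-methyldecanal.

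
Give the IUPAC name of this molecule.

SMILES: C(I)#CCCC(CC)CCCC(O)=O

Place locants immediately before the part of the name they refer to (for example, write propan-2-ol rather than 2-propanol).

The longest carbon chain that includes the –COOH group and the multiple bond has 9 carbons, so the parent hydride is nonane.
A carboxylic acid (terminal –COOH) is the principal characteristic group, giving the suffix -oic acid.
There is one C≡C triple bond, indicated by the ending -yne.
Number the chain so that the carboxylic acid carbon is C-1 by definition.
That gives the triple bond between C-8 and C-9; an ethyl group at C-5; an iodo group at C-9.
The substituents are ordered alphabetically, ignoring any di-/tri- multipliers.
Putting it together: 5-ethyl-9-iodonon-8-ynoic acid.

5-ethyl-9-iodonon-8-ynoic acid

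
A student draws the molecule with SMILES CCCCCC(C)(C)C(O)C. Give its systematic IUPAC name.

3,3-dimethyloctan-2-ol

The longest chain bearing the –OH group is 8 carbons long (octane).
The principal characteristic group is an alcohol (–OH), named with the suffix -ol.
Choose the numbering such that numbering from this end puts the hydroxyl group at C-2 rather than C-7.
With this numbering: the hydroxyl at C-2; two methyl groups at C-3.
Putting it together: 3,3-dimethyloctan-2-ol.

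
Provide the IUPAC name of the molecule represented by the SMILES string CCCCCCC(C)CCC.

The longest carbon chain is 10 atoms: the parent is decane.
The numbering direction is chosen so that the substituent locant set {4} is lower than {7} at the first point of difference.
This places a methyl group at C-4.
Assembling the pieces gives 4-methyldecane.

4-methyldecane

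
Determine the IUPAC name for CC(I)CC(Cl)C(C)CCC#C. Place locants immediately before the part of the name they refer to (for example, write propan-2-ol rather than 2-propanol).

6-chloro-8-iodo-5-methylnon-1-yne

Counting along the main chain through the multiple bond gives 9 carbons: the parent is nonane.
The chain contains a C≡C triple bond, so the unsaturation ending is -yne.
Choose the numbering such that numbering from this end puts the triple bond at C-1 rather than C-8.
With this numbering: the triple bond between C-1 and C-2; a chloro group at C-6; an iodo group at C-8; a methyl group at C-5.
Substituent prefixes are cited in alphabetical order (multiplying prefixes like di-/tri- are ignored for ordering).
The name is 6-chloro-8-iodo-5-methylnon-1-yne.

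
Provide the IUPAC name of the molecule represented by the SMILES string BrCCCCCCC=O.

7-bromoheptanal

Counting along the main chain through the –CHO group gives 7 carbons: the parent is heptane.
An aldehyde (terminal –CHO) is the principal characteristic group, giving the suffix -al.
Number the chain so that the aldehyde carbon is C-1 by definition.
That gives a bromo group at C-7.
Putting it together: 7-bromoheptanal.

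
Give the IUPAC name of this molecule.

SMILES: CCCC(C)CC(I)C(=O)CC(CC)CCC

The longest carbon chain that includes the carbonyl has 12 carbons, so the parent hydride is dodecane.
The highest-priority functional group is a ketone (C=O on an internal carbon), so the name ends in -one.
Choose the numbering such that numbering from this end puts the carbonyl group at C-6 rather than C-7.
With this numbering: the carbonyl at C-6; an ethyl group at C-4; an iodo group at C-7; a methyl group at C-9.
Prefixes are listed alphabetically: ethyl, iodo, methyl.
Assembling the pieces gives 4-ethyl-7-iodo-9-methyldodecan-6-one.

4-ethyl-7-iodo-9-methyldodecan-6-one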